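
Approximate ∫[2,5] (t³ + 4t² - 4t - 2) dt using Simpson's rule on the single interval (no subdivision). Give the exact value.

S = (b−a)/6 · [f(2) + 4f(3.5) + f(5)] = 0.5·[14 + 4·75.875 + 203] = 260.25.

260.25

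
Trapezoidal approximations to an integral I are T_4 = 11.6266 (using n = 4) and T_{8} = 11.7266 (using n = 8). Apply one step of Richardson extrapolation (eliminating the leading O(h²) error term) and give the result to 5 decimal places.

R = (4·T_{8} − T_4) / 3 = (4·11.7266 − 11.6266)/3 = (35.2798)/3 = 11.75993.

11.75993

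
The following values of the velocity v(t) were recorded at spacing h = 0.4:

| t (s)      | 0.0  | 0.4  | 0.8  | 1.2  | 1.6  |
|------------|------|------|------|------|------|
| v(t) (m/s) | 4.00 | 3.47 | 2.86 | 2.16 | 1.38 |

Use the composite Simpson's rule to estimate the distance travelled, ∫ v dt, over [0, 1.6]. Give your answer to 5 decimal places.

4.48267

h = 0.4, n = 4.
(h/3)·[y₀ + 4y₁ + 2y₂ + 4y₃ + y₄] = 0.133333·(33.62) = 4.48267.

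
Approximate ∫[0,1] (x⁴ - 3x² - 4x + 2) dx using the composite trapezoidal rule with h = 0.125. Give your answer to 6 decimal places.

-0.802612

h = (1 − 0)/8 = 0.125.
Nodes x₀,…,x₈ = 0, 0.125, 0.25, 0.375, 0.5, 0.625, 0.75, 0.875, 1.
f(x) = x⁴ - 3x² - 4x + 2: f₀=2, f₁=1.453369140625, f₂=0.81640625, f₃=0.097900390625, f₄=-0.6875, f₅=-1.519287109375, f₆=-2.37109375, f₇=-3.210693359375, f₈=-4.
(h/2)·[f₀ + 2f₁ + 2f₂ + 2f₃ + 2f₄ + 2f₅ + 2f₆ + 2f₇ + f₈] = 0.0625·(-12.841796875) = -0.802612.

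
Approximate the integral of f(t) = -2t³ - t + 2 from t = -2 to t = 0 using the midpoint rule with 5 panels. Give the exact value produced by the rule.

13.84

h = (0 − (-2))/5 = 0.4.
Midpoints m₁,…,m₅ = -1.8, -1.4, -1, -0.6, -0.2.
f(m₁)=15.464, f(m₂)=8.888, f(m₃)=5, f(m₄)=3.032, f(m₅)=2.216.
h·[f(m₁) + f(m₂) + f(m₃) + f(m₄) + f(m₅)] = 0.4·(34.6) = 13.84.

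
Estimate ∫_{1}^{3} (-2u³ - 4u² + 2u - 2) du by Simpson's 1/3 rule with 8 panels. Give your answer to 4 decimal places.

-70.6667

h = (3 − 1)/8 = 0.25.
Nodes u₀,…,u₈ = 1, 1.25, 1.5, 1.75, 2, 2.25, 2.5, 2.75, 3.
f(u) = -2u³ - 4u² + 2u - 2: f₀=-6, f₁=-9.65625, f₂=-14.75, f₃=-21.46875, f₄=-30, f₅=-40.53125, f₆=-53.25, f₇=-68.34375, f₈=-86.
(h/3)·[f₀ + 4f₁ + 2f₂ + 4f₃ + 2f₄ + 4f₅ + 2f₆ + 4f₇ + f₈] = 0.083333·(-848) = -70.6667.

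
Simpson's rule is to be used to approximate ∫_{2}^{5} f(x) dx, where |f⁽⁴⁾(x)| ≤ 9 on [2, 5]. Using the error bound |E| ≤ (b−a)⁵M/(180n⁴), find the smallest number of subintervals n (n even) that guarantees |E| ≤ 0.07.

4

Need 2187/(180n⁴) ≤ 0.07.
n⁴ ≥ 2187/(180·0.07) = 173.571 ⇒ n ≥ 3.6297, so the smallest even n is 4. (n must be even for Simpson's rule.)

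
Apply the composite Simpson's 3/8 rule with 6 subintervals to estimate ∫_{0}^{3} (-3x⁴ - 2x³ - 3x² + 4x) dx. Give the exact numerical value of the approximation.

-195.46875

h = (3 − 0)/6 = 0.5.
Nodes x₀,…,x₆ = 0, 0.5, 1, 1.5, 2, 2.5, 3.
f(x) = -3x⁴ - 2x³ - 3x² + 4x: f₀=0, f₁=0.8125, f₂=-4, f₃=-22.6875, f₄=-68, f₅=-157.1875, f₆=-312.
(3h/8)·[f₀ + 3f₁ + 3f₂ + 2f₃ + 3f₄ + 3f₅ + f₆] = 0.1875·(-1042.5) = -195.46875.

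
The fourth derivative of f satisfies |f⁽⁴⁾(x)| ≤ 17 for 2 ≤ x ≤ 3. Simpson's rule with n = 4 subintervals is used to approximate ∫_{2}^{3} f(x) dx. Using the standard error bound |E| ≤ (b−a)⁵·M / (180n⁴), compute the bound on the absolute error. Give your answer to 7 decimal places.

0.0003689

|E| ≤ (1)⁵·17 / (180·4⁴) = 17/46080 = 0.0003689.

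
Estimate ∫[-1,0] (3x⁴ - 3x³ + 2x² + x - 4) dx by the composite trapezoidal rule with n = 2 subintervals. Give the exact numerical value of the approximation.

-1.96875

h = (0 − (-1))/2 = 0.5.
Nodes x₀,…,x₂ = -1, -0.5, 0.
f(x) = 3x⁴ - 3x³ + 2x² + x - 4: f₀=3, f₁=-3.4375, f₂=-4.
(h/2)·[f₀ + 2f₁ + f₂] = 0.25·(-7.875) = -1.96875.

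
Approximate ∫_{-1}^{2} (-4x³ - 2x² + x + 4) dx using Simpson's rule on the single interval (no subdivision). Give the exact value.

-7.5

S = (b−a)/6 · [f(-1) + 4f(0.5) + f(2)] = 0.5·[5 + 4·3.5 + (-34)] = -7.5.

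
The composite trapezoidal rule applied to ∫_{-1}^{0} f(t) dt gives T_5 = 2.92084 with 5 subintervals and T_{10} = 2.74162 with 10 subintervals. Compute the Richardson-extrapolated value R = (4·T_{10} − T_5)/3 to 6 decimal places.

2.681880

R = (4·T_{10} − T_5) / 3 = (4·2.74162 − 2.92084)/3 = (8.04564)/3 = 2.681880.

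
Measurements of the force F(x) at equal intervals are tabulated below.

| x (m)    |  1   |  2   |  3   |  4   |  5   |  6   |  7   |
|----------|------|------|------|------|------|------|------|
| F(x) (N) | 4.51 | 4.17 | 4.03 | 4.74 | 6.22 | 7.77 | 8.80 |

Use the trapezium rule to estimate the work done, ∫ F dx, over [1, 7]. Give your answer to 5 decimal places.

33.58500

h = 1, n = 6.
(h/2)·[y₀ + 2y₁ + 2y₂ + 2y₃ + 2y₄ + 2y₅ + y₆] = 0.5·(67.17) = 33.58500.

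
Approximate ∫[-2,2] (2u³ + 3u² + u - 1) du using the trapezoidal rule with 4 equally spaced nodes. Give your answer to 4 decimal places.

15.5556

h = (2 − (-2))/3 = 1.333333.
Nodes u₀,…,u₃ = -2, -0.666667, 0.666667, 2.
f(u) = 2u³ + 3u² + u - 1: f₀=-7, f₁=-0.925926, f₂=1.592593, f₃=29.
(h/2)·[f₀ + 2f₁ + 2f₂ + f₃] = 0.666667·(23.333333) = 15.5556.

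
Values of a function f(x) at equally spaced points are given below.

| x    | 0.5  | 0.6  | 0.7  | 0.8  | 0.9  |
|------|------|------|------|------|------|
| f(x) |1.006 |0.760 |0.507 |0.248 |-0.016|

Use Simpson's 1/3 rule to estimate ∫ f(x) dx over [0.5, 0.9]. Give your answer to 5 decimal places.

h = 0.1, n = 4.
(h/3)·[y₀ + 4y₁ + 2y₂ + 4y₃ + y₄] = 0.033333·(6.036) = 0.20120.

0.20120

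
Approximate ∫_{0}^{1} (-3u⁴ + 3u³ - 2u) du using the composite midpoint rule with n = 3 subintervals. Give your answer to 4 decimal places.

h = (1 − 0)/3 = 0.333333.
Midpoints m₁,…,m₃ = 0.166667, 0.5, 0.833333.
f(m₁)=-0.321759, f(m₂)=-0.8125, f(m₃)=-1.377315.
h·[f(m₁) + f(m₂) + f(m₃)] = 0.333333·(-2.511574) = -0.8372.

-0.8372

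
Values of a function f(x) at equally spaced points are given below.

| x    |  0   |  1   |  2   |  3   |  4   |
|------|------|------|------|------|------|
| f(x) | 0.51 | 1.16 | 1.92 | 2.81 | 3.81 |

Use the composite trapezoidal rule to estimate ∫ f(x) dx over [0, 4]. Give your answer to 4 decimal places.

8.0500

h = 1, n = 4.
(h/2)·[y₀ + 2y₁ + 2y₂ + 2y₃ + y₄] = 0.5·(16.10) = 8.0500.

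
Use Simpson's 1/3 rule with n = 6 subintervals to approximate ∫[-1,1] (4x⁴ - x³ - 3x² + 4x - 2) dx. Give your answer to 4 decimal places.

h = (1 − (-1))/6 = 0.333333.
Nodes x₀,…,x₆ = -1, -0.666667, -0.333333, 0, 0.333333, 0.666667, 1.
f(x) = 4x⁴ - x³ - 3x² + 4x - 2: f₀=-4, f₁=-4.913580, f₂=-3.580247, f₃=-2, f₄=-0.987654, f₅=-0.172840, f₆=2.
(h/3)·[f₀ + 4f₁ + 2f₂ + 4f₃ + 2f₄ + 4f₅ + f₆] = 0.111111·(-39.481481) = -4.3868.

-4.3868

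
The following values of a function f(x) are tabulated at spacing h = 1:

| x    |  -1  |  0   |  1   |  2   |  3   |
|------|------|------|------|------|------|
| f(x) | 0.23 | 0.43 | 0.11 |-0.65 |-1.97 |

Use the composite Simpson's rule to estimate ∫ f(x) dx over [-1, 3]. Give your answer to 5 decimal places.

h = 1, n = 4.
(h/3)·[y₀ + 4y₁ + 2y₂ + 4y₃ + y₄] = 0.333333·(-2.40) = -0.80000.

-0.80000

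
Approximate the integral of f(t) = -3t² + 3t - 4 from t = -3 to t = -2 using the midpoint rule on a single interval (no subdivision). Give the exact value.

M = (b−a)·f(-2.5) = 1·(-30.25) = -30.25.

-30.25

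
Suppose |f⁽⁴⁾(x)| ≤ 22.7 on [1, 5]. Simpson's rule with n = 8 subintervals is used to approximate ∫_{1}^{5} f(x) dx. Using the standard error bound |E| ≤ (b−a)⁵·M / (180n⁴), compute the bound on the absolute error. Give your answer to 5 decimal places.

|E| ≤ (4)⁵·22.7 / (180·8⁴) = 23244.8/737280 = 0.03153.

0.03153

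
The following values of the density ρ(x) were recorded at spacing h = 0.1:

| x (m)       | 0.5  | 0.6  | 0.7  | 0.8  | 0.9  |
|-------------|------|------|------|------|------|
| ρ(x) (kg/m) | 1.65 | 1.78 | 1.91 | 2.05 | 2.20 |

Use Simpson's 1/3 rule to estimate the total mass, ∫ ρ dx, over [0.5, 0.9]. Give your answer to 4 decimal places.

h = 0.1, n = 4.
(h/3)·[y₀ + 4y₁ + 2y₂ + 4y₃ + y₄] = 0.033333·(22.99) = 0.7663.

0.7663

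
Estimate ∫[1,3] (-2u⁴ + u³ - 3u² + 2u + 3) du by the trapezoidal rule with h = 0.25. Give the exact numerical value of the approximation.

-89.8203125

h = (3 − 1)/8 = 0.25.
Nodes u₀,…,u₈ = 1, 1.25, 1.5, 1.75, 2, 2.25, 2.5, 2.75, 3.
f(u) = -2u⁴ + u³ - 3u² + 2u + 3: f₀=1, f₁=-2.1171875, f₂=-7.5, f₃=-16.0859375, f₄=-29, f₅=-47.5546875, f₆=-73.25, f₇=-107.7734375, f₈=-153.
(h/2)·[f₀ + 2f₁ + 2f₂ + 2f₃ + 2f₄ + 2f₅ + 2f₆ + 2f₇ + f₈] = 0.125·(-718.5625) = -89.8203125.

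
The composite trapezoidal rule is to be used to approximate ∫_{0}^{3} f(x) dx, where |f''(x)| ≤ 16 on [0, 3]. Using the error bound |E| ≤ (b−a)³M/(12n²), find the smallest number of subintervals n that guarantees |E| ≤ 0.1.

19

Need 432/(12n²) ≤ 0.1.
n² ≥ 432/(12·0.1) = 360 ⇒ n ≥ 18.9737, so the smallest n is 19.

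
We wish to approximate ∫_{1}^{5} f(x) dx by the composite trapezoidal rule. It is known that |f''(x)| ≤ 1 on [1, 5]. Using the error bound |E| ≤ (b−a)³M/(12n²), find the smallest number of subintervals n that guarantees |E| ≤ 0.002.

52

Need 64/(12n²) ≤ 0.002.
n² ≥ 64/(12·0.002) = 2666.67 ⇒ n ≥ 51.6398, so the smallest n is 52.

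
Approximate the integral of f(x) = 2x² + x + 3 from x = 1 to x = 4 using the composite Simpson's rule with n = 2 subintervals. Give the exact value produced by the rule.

h = (4 − 1)/2 = 1.5.
Nodes x₀,…,x₂ = 1, 2.5, 4.
f(x) = 2x² + x + 3: f₀=6, f₁=18, f₂=39.
(h/3)·[f₀ + 4f₁ + f₂] = 0.5·(117) = 58.5.

58.5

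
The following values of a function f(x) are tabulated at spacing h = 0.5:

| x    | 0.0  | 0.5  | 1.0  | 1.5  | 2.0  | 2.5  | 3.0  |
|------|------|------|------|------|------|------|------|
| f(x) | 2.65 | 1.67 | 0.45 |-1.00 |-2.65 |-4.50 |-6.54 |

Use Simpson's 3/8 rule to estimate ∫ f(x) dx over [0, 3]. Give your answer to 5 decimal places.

h = 0.5, n = 6.
(3h/8)·[y₀ + 3y₁ + 3y₂ + 2y₃ + 3y₄ + 3y₅ + y₆] = 0.1875·(-20.98) = -3.93375.

-3.93375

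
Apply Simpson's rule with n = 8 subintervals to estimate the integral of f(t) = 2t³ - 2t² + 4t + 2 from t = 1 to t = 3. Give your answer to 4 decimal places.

h = (3 − 1)/8 = 0.25.
Nodes t₀,…,t₈ = 1, 1.25, 1.5, 1.75, 2, 2.25, 2.5, 2.75, 3.
f(t) = 2t³ - 2t² + 4t + 2: f₀=6, f₁=7.78125, f₂=10.25, f₃=13.59375, f₄=18, f₅=23.65625, f₆=30.75, f₇=39.46875, f₈=50.
(h/3)·[f₀ + 4f₁ + 2f₂ + 4f₃ + 2f₄ + 4f₅ + 2f₆ + 4f₇ + f₈] = 0.083333·(512) = 42.6667.

42.6667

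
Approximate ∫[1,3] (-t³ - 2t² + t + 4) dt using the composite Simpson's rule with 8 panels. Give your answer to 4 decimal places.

-25.3333

h = (3 − 1)/8 = 0.25.
Nodes t₀,…,t₈ = 1, 1.25, 1.5, 1.75, 2, 2.25, 2.5, 2.75, 3.
f(t) = -t³ - 2t² + t + 4: f₀=2, f₁=0.171875, f₂=-2.375, f₃=-5.734375, f₄=-10, f₅=-15.265625, f₆=-21.625, f₇=-29.171875, f₈=-38.
(h/3)·[f₀ + 4f₁ + 2f₂ + 4f₃ + 2f₄ + 4f₅ + 2f₆ + 4f₇ + f₈] = 0.083333·(-304) = -25.3333.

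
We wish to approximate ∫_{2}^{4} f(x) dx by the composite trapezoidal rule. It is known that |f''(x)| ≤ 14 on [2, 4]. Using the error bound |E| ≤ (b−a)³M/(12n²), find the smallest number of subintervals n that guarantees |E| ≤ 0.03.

18

Need 112/(12n²) ≤ 0.03.
n² ≥ 112/(12·0.03) = 311.111 ⇒ n ≥ 17.6383, so the smallest n is 18.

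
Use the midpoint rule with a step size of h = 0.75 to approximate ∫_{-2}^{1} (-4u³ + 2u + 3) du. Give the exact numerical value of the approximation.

h = (1 − (-2))/4 = 0.75.
Midpoints m₁,…,m₄ = -1.625, -0.875, -0.125, 0.625.
f(m₁)=16.9140625, f(m₂)=3.9296875, f(m₃)=2.7578125, f(m₄)=3.2734375.
h·[f(m₁) + f(m₂) + f(m₃) + f(m₄)] = 0.75·(26.875) = 20.15625.

20.15625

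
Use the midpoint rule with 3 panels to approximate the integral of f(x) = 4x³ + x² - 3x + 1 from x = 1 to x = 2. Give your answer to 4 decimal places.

13.6574

h = (2 − 1)/3 = 0.333333.
Midpoints m₁,…,m₃ = 1.166667, 1.5, 1.833333.
f(m₁)=5.212963, f(m₂)=12.25, f(m₃)=23.509259.
h·[f(m₁) + f(m₂) + f(m₃)] = 0.333333·(40.972222) = 13.6574.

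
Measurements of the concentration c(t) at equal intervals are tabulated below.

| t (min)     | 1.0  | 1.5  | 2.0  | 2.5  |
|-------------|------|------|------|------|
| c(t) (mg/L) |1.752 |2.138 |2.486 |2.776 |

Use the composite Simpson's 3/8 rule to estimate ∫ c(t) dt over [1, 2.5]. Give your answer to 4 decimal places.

h = 0.5, n = 3.
(3h/8)·[y₀ + 3y₁ + 3y₂ + y₃] = 0.1875·(18.400) = 3.4500.

3.4500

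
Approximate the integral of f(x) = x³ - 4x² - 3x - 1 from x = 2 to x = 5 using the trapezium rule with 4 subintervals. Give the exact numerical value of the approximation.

h = (5 − 2)/4 = 0.75.
Nodes x₀,…,x₄ = 2, 2.75, 3.5, 4.25, 5.
f(x) = x³ - 4x² - 3x - 1: f₀=-15, f₁=-18.703125, f₂=-17.625, f₃=-9.234375, f₄=9.
(h/2)·[f₀ + 2f₁ + 2f₂ + 2f₃ + f₄] = 0.375·(-97.125) = -36.421875.

-36.421875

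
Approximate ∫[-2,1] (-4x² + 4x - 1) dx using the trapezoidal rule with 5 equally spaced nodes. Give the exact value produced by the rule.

-22.125

h = (1 − (-2))/4 = 0.75.
Nodes x₀,…,x₄ = -2, -1.25, -0.5, 0.25, 1.
f(x) = -4x² + 4x - 1: f₀=-25, f₁=-12.25, f₂=-4, f₃=-0.25, f₄=-1.
(h/2)·[f₀ + 2f₁ + 2f₂ + 2f₃ + f₄] = 0.375·(-59) = -22.125.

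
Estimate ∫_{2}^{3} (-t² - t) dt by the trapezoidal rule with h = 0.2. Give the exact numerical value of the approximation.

-8.84

h = (3 − 2)/5 = 0.2.
Nodes t₀,…,t₅ = 2, 2.2, 2.4, 2.6, 2.8, 3.
f(t) = -t² - t: f₀=-6, f₁=-7.04, f₂=-8.16, f₃=-9.36, f₄=-10.64, f₅=-12.
(h/2)·[f₀ + 2f₁ + 2f₂ + 2f₃ + 2f₄ + f₅] = 0.1·(-88.4) = -8.84.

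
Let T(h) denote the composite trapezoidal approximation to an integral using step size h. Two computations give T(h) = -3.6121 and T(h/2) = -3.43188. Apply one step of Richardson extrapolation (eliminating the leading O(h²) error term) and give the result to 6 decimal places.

R = (4·T(h/2) − T(h)) / 3 = (4·(-3.43188) − (-3.6121))/3 = (-10.11542)/3 = -3.371807.

-3.371807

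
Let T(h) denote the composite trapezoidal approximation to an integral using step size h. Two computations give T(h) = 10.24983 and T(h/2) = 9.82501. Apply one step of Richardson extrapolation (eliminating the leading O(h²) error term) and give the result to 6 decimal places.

R = (4·T(h/2) − T(h)) / 3 = (4·9.82501 − 10.24983)/3 = (29.05021)/3 = 9.683403.

9.683403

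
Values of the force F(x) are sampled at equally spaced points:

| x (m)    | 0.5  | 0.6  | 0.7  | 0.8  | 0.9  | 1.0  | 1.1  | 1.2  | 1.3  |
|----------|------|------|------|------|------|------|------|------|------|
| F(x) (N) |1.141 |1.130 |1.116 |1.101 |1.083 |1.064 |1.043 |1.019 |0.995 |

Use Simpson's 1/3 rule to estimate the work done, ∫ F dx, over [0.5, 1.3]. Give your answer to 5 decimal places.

h = 0.1, n = 8.
(h/3)·[y₀ + 4y₁ + 2y₂ + 4y₃ + 2y₄ + 4y₅ + 2y₆ + 4y₇ + y₈] = 0.033333·(25.876) = 0.86253.

0.86253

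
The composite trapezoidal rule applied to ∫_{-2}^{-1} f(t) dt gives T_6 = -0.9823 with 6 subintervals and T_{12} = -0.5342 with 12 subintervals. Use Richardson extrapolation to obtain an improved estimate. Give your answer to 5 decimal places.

-0.38483

R = (4·T_{12} − T_6) / 3 = (4·(-0.5342) − (-0.9823))/3 = (-1.1545)/3 = -0.38483.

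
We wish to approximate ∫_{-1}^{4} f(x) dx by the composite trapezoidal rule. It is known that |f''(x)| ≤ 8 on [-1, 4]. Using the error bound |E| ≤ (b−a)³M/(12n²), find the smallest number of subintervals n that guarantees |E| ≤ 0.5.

13

Need 1000/(12n²) ≤ 0.5.
n² ≥ 1000/(12·0.5) = 166.667 ⇒ n ≥ 12.9099, so the smallest n is 13.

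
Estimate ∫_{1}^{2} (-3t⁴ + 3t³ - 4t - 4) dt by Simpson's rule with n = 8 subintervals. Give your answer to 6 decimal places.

-17.350098

h = (2 − 1)/8 = 0.125.
Nodes t₀,…,t₈ = 1, 1.125, 1.25, 1.375, 1.5, 1.625, 1.75, 1.875, 2.
f(t) = -3t⁴ + 3t³ - 4t - 4: f₀=-8, f₁=-9.033935546875, f₂=-10.46484375, f₃=-12.424560546875, f₄=-15.0625, f₅=-18.545654296875, f₆=-23.05859375, f₇=-28.803466796875, f₈=-36.
(h/3)·[f₀ + 4f₁ + 2f₂ + 4f₃ + 2f₄ + 4f₅ + 2f₆ + 4f₇ + f₈] = 0.041667·(-416.40234375) = -17.350098.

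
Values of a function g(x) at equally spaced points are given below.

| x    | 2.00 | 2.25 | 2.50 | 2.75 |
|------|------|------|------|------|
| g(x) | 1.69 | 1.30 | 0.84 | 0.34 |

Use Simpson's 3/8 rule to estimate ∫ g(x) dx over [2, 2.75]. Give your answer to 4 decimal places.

0.7922

h = 0.25, n = 3.
(3h/8)·[y₀ + 3y₁ + 3y₂ + y₃] = 0.09375·(8.45) = 0.7922.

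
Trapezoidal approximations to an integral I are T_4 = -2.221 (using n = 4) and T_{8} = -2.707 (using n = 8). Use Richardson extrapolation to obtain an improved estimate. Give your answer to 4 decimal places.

R = (4·T_{8} − T_4) / 3 = (4·(-2.707) − (-2.221))/3 = (-8.607)/3 = -2.8690.

-2.8690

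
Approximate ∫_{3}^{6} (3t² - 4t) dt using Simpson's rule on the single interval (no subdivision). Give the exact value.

135

S = (b−a)/6 · [f(3) + 4f(4.5) + f(6)] = 0.5·[15 + 4·42.75 + 84] = 135.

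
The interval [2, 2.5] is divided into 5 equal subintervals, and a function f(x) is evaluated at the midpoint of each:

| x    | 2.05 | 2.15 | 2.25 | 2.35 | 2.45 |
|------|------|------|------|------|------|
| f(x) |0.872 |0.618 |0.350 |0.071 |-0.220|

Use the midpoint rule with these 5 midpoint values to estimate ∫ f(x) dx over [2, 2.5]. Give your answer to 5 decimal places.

h = 0.1, n = 5.
h·[y(m₁) + y(m₂) + y(m₃) + y(m₄) + y(m₅)] = 0.1·(1.691) = 0.16910.

0.16910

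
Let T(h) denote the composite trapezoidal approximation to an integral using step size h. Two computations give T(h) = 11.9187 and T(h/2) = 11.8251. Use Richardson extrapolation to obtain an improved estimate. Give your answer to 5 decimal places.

R = (4·T(h/2) − T(h)) / 3 = (4·11.8251 − 11.9187)/3 = (35.3817)/3 = 11.79390.

11.79390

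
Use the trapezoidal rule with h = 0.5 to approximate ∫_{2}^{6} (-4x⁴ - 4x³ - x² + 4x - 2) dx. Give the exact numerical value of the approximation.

-7566

h = (6 − 2)/8 = 0.5.
Nodes x₀,…,x₈ = 2, 2.5, 3, 3.5, 4, 4.5, 5, 5.5, 6.
f(x) = -4x⁴ - 4x³ - x² + 4x - 2: f₀=-94, f₁=-217, f₂=-431, f₃=-772, f₄=-1282, f₅=-2009, f₆=-3007, f₇=-4336, f₈=-6062.
(h/2)·[f₀ + 2f₁ + 2f₂ + 2f₃ + 2f₄ + 2f₅ + 2f₆ + 2f₇ + f₈] = 0.25·(-30264) = -7566.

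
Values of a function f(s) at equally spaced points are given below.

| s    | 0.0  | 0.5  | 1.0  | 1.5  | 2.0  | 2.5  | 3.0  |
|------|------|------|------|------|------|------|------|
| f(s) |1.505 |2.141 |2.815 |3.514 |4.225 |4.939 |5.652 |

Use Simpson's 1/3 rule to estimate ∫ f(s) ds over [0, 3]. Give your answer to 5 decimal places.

10.60217

h = 0.5, n = 6.
(h/3)·[y₀ + 4y₁ + 2y₂ + 4y₃ + 2y₄ + 4y₅ + y₆] = 0.166667·(63.613) = 10.60217.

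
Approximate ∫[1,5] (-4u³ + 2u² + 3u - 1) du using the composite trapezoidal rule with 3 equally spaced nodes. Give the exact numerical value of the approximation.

h = (5 − 1)/2 = 2.
Nodes u₀,…,u₂ = 1, 3, 5.
f(u) = -4u³ + 2u² + 3u - 1: f₀=0, f₁=-82, f₂=-436.
(h/2)·[f₀ + 2f₁ + f₂] = 1·(-600) = -600.

-600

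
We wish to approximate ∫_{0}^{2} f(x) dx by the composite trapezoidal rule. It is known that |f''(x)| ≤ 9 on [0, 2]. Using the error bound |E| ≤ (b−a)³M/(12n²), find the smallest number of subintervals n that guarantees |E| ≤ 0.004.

39

Need 72/(12n²) ≤ 0.004.
n² ≥ 72/(12·0.004) = 1500 ⇒ n ≥ 38.7298, so the smallest n is 39.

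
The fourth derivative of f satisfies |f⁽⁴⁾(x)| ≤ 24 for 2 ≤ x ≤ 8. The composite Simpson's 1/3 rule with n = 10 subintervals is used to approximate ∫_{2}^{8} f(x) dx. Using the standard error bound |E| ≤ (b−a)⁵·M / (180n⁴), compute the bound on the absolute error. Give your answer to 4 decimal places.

0.1037

|E| ≤ (6)⁵·24 / (180·10⁴) = 186624/1800000 = 0.1037.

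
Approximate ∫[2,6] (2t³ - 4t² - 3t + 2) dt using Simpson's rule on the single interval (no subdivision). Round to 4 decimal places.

S = (b−a)/6 · [f(2) + 4f(4) + f(6)] = 0.666667·[(-4) + 4·54 + 272] = 322.6667.

322.6667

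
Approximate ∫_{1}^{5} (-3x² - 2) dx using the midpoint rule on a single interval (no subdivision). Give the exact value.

-116

M = (b−a)·f(3) = 4·(-29) = -116.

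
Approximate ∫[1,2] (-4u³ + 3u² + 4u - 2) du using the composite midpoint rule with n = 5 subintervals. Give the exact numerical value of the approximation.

h = (2 − 1)/5 = 0.2.
Midpoints m₁,…,m₅ = 1.1, 1.3, 1.5, 1.7, 1.9.
f(m₁)=0.706, f(m₂)=-0.518, f(m₃)=-2.75, f(m₄)=-6.182, f(m₅)=-11.006.
h·[f(m₁) + f(m₂) + f(m₃) + f(m₄) + f(m₅)] = 0.2·(-19.75) = -3.95.

-3.95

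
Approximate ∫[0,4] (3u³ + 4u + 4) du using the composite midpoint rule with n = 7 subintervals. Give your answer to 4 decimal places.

h = (4 − 0)/7 = 0.571429.
Midpoints m₁,…,m₇ = 0.285714, 0.857143, 1.428571, 2, 2.571429, 3.142857, 3.714286.
f(m₁)=5.212828, f(m₂)=9.317784, f(m₃)=18.460641, f(m₄)=36, f(m₅)=65.294461, f(m₆)=109.702624, f(m₇)=172.583090.
h·[f(m₁) + f(m₂) + f(m₃) + f(m₄) + f(m₅) + f(m₆) + f(m₇)] = 0.571429·(416.571429) = 238.0408.

238.0408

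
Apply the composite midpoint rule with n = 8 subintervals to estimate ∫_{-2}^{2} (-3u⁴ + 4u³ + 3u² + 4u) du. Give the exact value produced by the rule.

-20.671875

h = (2 − (-2))/8 = 0.5.
Midpoints m₁,…,m₈ = -1.75, -1.25, -0.75, -0.25, 0.25, 0.75, 1.25, 1.75.
f(m₁)=-47.38671875, f(m₂)=-15.44921875, f(m₃)=-3.94921875, f(m₄)=-0.88671875, f(m₅)=1.23828125, f(m₆)=5.42578125, f(m₇)=10.17578125, f(m₈)=9.48828125.
h·[f(m₁) + f(m₂) + f(m₃) + f(m₄) + f(m₅) + f(m₆) + f(m₇) + f(m₈)] = 0.5·(-41.34375) = -20.671875.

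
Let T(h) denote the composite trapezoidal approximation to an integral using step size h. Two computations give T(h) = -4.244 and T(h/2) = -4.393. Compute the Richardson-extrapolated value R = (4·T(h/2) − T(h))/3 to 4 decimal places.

R = (4·T(h/2) − T(h)) / 3 = (4·(-4.393) − (-4.244))/3 = (-13.328)/3 = -4.4427.

-4.4427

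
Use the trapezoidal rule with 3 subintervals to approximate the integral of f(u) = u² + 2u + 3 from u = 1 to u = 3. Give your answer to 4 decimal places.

22.8148

h = (3 − 1)/3 = 0.666667.
Nodes u₀,…,u₃ = 1, 1.666667, 2.333333, 3.
f(u) = u² + 2u + 3: f₀=6, f₁=9.111111, f₂=13.111111, f₃=18.
(h/2)·[f₀ + 2f₁ + 2f₂ + f₃] = 0.333333·(68.444444) = 22.8148.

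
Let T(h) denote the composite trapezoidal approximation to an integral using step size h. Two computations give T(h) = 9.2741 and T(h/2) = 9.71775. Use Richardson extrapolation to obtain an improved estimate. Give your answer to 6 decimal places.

R = (4·T(h/2) − T(h)) / 3 = (4·9.71775 − 9.2741)/3 = (29.59690)/3 = 9.865633.

9.865633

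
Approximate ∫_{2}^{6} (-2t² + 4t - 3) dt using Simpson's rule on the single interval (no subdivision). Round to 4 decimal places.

-86.6667

S = (b−a)/6 · [f(2) + 4f(4) + f(6)] = 0.666667·[(-3) + 4·(-19) + (-51)] = -86.6667.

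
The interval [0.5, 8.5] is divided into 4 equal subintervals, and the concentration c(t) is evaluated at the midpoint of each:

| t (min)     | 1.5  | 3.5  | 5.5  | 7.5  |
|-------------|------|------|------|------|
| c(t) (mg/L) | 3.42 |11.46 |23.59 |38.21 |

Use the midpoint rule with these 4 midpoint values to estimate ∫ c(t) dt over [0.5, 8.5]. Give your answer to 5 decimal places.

153.36000

h = 2, n = 4.
h·[y(m₁) + y(m₂) + y(m₃) + y(m₄)] = 2·(76.68) = 153.36000.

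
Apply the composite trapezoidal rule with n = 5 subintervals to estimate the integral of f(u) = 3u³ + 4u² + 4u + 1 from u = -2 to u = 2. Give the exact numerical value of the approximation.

h = (2 − (-2))/5 = 0.8.
Nodes u₀,…,u₅ = -2, -1.2, -0.4, 0.4, 1.2, 2.
f(u) = 3u³ + 4u² + 4u + 1: f₀=-15, f₁=-3.224, f₂=-0.152, f₃=3.432, f₄=16.744, f₅=49.
(h/2)·[f₀ + 2f₁ + 2f₂ + 2f₃ + 2f₄ + f₅] = 0.4·(67.6) = 27.04.

27.04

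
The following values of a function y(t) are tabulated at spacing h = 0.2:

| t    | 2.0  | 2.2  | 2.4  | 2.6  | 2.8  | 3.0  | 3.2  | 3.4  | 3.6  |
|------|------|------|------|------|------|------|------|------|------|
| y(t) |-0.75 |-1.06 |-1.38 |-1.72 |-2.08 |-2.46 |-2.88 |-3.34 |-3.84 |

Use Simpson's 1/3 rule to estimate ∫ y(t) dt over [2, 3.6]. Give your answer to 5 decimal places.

-3.43933

h = 0.2, n = 8.
(h/3)·[y₀ + 4y₁ + 2y₂ + 4y₃ + 2y₄ + 4y₅ + 2y₆ + 4y₇ + y₈] = 0.066667·(-51.59) = -3.43933.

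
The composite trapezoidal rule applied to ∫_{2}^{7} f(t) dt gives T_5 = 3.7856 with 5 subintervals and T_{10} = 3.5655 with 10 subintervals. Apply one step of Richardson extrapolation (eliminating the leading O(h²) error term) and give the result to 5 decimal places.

3.49213

R = (4·T_{10} − T_5) / 3 = (4·3.5655 − 3.7856)/3 = (10.4764)/3 = 3.49213.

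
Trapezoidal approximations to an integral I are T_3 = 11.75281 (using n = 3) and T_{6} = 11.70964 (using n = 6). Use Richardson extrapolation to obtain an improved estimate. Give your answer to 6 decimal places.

11.695250

R = (4·T_{6} − T_3) / 3 = (4·11.70964 − 11.75281)/3 = (35.08575)/3 = 11.695250.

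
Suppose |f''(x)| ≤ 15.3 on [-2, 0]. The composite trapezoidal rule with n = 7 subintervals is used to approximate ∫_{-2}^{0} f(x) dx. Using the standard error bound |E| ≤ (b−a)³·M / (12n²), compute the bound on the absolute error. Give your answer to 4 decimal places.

|E| ≤ (2)³·15.3 / (12·7²) = 122.4/588 = 0.2082.

0.2082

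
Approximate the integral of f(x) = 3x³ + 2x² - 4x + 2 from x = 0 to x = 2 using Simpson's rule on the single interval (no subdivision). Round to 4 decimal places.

13.3333

S = (b−a)/6 · [f(0) + 4f(1) + f(2)] = 0.333333·[2 + 4·3 + 26] = 13.3333.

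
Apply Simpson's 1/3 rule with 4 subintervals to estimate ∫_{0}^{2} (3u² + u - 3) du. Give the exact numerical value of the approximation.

4

h = (2 − 0)/4 = 0.5.
Nodes u₀,…,u₄ = 0, 0.5, 1, 1.5, 2.
f(u) = 3u² + u - 3: f₀=-3, f₁=-1.75, f₂=1, f₃=5.25, f₄=11.
(h/3)·[f₀ + 4f₁ + 2f₂ + 4f₃ + f₄] = 0.166667·(24) = 4.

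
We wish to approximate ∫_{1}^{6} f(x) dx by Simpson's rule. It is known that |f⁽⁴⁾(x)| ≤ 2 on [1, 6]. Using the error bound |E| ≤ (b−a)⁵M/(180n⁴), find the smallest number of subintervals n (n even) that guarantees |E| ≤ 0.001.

14

Need 6250/(180n⁴) ≤ 0.001.
n⁴ ≥ 6250/(180·0.001) = 34722.2 ⇒ n ≥ 13.6506, so the smallest even n is 14. (n must be even for Simpson's rule.)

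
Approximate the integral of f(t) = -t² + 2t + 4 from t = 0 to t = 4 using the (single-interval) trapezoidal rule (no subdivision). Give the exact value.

T = (b−a)/2 · [f(0) + f(4)] = 2·[4 + (-4)] = 0.

0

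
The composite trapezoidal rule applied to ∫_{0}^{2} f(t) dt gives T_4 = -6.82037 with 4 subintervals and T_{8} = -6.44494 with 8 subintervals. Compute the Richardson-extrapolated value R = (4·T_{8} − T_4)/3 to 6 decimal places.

-6.319797

R = (4·T_{8} − T_4) / 3 = (4·(-6.44494) − (-6.82037))/3 = (-18.95939)/3 = -6.319797.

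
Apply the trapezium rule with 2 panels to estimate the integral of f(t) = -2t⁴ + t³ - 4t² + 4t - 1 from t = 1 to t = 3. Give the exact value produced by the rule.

-114

h = (3 − 1)/2 = 1.
Nodes t₀,…,t₂ = 1, 2, 3.
f(t) = -2t⁴ + t³ - 4t² + 4t - 1: f₀=-2, f₁=-33, f₂=-160.
(h/2)·[f₀ + 2f₁ + f₂] = 0.5·(-228) = -114.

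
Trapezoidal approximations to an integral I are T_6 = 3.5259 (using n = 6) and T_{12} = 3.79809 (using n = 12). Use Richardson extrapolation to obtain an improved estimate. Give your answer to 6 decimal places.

R = (4·T_{12} − T_6) / 3 = (4·3.79809 − 3.5259)/3 = (11.66646)/3 = 3.888820.

3.888820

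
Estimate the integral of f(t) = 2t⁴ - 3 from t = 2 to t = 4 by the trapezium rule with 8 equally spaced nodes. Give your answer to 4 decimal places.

h = (4 − 2)/7 = 0.285714.
Nodes t₀,…,t₇ = 2, 2.285714, 2.571429, 2.857143, 3.142857, 3.428571, 3.714286, 4.
f(t) = 2t⁴ - 3: f₀=29, f₁=51.590587, f₂=84.443565, f₃=130.277801, f₄=192.132028, f₅=273.364848, f₆=377.654727, f₇=509.
(h/2)·[f₀ + 2f₁ + 2f₂ + 2f₃ + 2f₄ + 2f₅ + 2f₆ + f₇] = 0.142857·(2756.927114) = 393.8467.

393.8467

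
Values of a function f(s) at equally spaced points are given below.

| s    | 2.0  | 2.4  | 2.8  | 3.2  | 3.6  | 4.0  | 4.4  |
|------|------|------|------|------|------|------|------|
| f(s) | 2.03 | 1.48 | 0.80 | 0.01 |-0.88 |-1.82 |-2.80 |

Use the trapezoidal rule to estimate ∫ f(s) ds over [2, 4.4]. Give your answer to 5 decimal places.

-0.31800

h = 0.4, n = 6.
(h/2)·[y₀ + 2y₁ + 2y₂ + 2y₃ + 2y₄ + 2y₅ + y₆] = 0.2·(-1.59) = -0.31800.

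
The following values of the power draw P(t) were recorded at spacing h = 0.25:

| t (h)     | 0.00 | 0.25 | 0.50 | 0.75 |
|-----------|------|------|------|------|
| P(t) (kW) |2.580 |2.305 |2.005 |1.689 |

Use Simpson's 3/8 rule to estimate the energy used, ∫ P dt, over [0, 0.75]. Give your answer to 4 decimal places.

1.6124

h = 0.25, n = 3.
(3h/8)·[y₀ + 3y₁ + 3y₂ + y₃] = 0.09375·(17.199) = 1.6124.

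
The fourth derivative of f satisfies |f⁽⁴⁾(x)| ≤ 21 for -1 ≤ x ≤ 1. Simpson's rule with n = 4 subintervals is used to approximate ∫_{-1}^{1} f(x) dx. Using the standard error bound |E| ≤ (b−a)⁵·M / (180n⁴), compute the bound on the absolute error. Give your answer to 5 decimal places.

0.01458

|E| ≤ (2)⁵·21 / (180·4⁴) = 672/46080 = 0.01458.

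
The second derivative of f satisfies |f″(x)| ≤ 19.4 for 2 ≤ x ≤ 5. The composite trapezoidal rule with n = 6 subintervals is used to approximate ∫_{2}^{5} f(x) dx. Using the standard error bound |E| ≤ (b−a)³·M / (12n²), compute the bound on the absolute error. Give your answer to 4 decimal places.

1.2125

|E| ≤ (3)³·19.4 / (12·6²) = 523.8/432 = 1.2125.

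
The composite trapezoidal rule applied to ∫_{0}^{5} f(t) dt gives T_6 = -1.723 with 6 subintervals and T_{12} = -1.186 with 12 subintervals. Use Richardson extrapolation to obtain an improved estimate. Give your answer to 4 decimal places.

-1.0070

R = (4·T_{12} − T_6) / 3 = (4·(-1.186) − (-1.723))/3 = (-3.021)/3 = -1.0070.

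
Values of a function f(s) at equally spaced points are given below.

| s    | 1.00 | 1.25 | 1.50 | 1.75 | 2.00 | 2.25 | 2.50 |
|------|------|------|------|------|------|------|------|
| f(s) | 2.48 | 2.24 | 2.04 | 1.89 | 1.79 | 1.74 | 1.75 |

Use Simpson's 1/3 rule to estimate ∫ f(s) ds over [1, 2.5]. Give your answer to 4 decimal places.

h = 0.25, n = 6.
(h/3)·[y₀ + 4y₁ + 2y₂ + 4y₃ + 2y₄ + 4y₅ + y₆] = 0.083333·(35.37) = 2.9475.

2.9475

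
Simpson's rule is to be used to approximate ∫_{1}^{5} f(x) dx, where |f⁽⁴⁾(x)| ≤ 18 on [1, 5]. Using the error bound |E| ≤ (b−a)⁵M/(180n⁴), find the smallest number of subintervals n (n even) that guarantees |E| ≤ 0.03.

Need 18432/(180n⁴) ≤ 0.03.
n⁴ ≥ 18432/(180·0.03) = 3413.33 ⇒ n ≥ 7.6435, so the smallest even n is 8. (n must be even for Simpson's rule.)

8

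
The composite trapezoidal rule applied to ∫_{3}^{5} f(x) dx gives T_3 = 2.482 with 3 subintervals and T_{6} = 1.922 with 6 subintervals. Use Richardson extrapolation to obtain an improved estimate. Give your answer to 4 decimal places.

1.7353

R = (4·T_{6} − T_3) / 3 = (4·1.922 − 2.482)/3 = (5.206)/3 = 1.7353.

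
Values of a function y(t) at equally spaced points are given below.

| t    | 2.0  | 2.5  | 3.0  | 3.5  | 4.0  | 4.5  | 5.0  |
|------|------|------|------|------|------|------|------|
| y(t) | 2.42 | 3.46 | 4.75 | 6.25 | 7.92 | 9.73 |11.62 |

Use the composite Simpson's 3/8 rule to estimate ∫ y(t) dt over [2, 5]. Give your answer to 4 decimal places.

19.5225

h = 0.5, n = 6.
(3h/8)·[y₀ + 3y₁ + 3y₂ + 2y₃ + 3y₄ + 3y₅ + y₆] = 0.1875·(104.12) = 19.5225.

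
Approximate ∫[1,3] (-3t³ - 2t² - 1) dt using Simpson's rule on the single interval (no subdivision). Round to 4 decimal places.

-79.3333

S = (b−a)/6 · [f(1) + 4f(2) + f(3)] = 0.333333·[(-6) + 4·(-33) + (-100)] = -79.3333.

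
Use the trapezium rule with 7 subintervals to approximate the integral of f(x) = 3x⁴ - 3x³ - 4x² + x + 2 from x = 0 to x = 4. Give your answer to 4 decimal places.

h = (4 − 0)/7 = 0.571429.
Nodes x₀,…,x₇ = 0, 0.571429, 1.142857, 1.714286, 2.285714, 2.857143, 3.428571, 4.
f(x) = 3x⁴ - 3x³ - 4x² + x + 2: f₀=2, f₁=1.025406, f₂=-1.441899, f₃=2.754686, f₄=29.448563, f₅=102.149938, f₆=252.045814, f₇=518.
(h/2)·[f₀ + 2f₁ + 2f₂ + 2f₃ + 2f₄ + 2f₅ + 2f₆ + f₇] = 0.285714·(1291.965015) = 369.1329.

369.1329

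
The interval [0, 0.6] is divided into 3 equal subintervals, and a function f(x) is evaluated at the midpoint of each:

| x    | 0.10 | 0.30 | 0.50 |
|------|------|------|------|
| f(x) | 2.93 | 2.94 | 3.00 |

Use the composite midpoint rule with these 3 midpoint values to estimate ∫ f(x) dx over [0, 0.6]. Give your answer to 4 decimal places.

h = 0.2, n = 3.
h·[y(m₁) + y(m₂) + y(m₃)] = 0.2·(8.87) = 1.7740.

1.7740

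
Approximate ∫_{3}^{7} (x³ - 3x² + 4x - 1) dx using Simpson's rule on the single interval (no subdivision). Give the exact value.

340

S = (b−a)/6 · [f(3) + 4f(5) + f(7)] = 0.666667·[11 + 4·69 + 223] = 340.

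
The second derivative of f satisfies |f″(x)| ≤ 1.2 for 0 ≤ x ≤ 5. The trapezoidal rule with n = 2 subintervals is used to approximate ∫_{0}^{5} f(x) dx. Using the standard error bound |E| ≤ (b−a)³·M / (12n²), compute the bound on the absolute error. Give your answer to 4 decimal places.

3.1250

|E| ≤ (5)³·1.2 / (12·2²) = 150/48 = 3.1250.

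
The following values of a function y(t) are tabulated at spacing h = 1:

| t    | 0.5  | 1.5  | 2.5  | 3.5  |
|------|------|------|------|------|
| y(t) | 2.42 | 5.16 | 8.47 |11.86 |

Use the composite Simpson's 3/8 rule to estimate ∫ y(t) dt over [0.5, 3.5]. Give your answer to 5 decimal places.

20.68875

h = 1, n = 3.
(3h/8)·[y₀ + 3y₁ + 3y₂ + y₃] = 0.375·(55.17) = 20.68875.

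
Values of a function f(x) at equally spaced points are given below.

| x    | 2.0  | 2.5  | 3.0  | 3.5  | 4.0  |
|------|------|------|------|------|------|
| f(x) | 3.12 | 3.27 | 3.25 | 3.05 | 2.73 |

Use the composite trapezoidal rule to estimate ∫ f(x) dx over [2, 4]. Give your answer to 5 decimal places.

6.24750

h = 0.5, n = 4.
(h/2)·[y₀ + 2y₁ + 2y₂ + 2y₃ + y₄] = 0.25·(24.99) = 6.24750.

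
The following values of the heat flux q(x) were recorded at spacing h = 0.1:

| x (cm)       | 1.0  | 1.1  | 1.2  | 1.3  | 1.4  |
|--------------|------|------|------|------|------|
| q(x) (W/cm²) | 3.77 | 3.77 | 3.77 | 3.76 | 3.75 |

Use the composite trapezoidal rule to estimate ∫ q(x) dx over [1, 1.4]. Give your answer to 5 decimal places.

1.50600

h = 0.1, n = 4.
(h/2)·[y₀ + 2y₁ + 2y₂ + 2y₃ + y₄] = 0.05·(30.12) = 1.50600.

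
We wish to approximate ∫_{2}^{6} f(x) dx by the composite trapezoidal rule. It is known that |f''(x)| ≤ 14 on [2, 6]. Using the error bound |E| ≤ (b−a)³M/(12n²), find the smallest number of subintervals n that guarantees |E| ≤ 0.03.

Need 896/(12n²) ≤ 0.03.
n² ≥ 896/(12·0.03) = 2488.89 ⇒ n ≥ 49.8888, so the smallest n is 50.

50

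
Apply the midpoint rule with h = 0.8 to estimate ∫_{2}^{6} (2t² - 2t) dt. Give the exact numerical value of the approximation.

h = (6 − 2)/5 = 0.8.
Midpoints m₁,…,m₅ = 2.4, 3.2, 4, 4.8, 5.6.
f(m₁)=6.72, f(m₂)=14.08, f(m₃)=24, f(m₄)=36.48, f(m₅)=51.52.
h·[f(m₁) + f(m₂) + f(m₃) + f(m₄) + f(m₅)] = 0.8·(132.8) = 106.24.

106.24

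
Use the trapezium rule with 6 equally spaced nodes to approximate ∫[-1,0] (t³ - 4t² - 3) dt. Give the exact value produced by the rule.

-4.62

h = (0 − (-1))/5 = 0.2.
Nodes t₀,…,t₅ = -1, -0.8, -0.6, -0.4, -0.2, 0.
f(t) = t³ - 4t² - 3: f₀=-8, f₁=-6.072, f₂=-4.656, f₃=-3.704, f₄=-3.168, f₅=-3.
(h/2)·[f₀ + 2f₁ + 2f₂ + 2f₃ + 2f₄ + f₅] = 0.1·(-46.2) = -4.62.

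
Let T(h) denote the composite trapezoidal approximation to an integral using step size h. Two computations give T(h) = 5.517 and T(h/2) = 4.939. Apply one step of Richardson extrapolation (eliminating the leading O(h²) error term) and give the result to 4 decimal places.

R = (4·T(h/2) − T(h)) / 3 = (4·4.939 − 5.517)/3 = (14.239)/3 = 4.7463.

4.7463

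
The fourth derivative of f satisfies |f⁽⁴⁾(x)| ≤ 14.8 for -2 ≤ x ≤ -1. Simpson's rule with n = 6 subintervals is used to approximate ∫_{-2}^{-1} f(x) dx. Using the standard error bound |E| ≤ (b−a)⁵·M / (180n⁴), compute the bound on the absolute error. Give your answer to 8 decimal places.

|E| ≤ (1)⁵·14.8 / (180·6⁴) = 14.8/233280 = 0.00006344.

0.00006344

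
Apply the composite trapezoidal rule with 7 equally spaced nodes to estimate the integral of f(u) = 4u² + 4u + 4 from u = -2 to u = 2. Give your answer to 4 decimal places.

38.5185

h = (2 − (-2))/6 = 0.666667.
Nodes u₀,…,u₆ = -2, -1.333333, -0.666667, 0, 0.666667, 1.333333, 2.
f(u) = 4u² + 4u + 4: f₀=12, f₁=5.777778, f₂=3.111111, f₃=4, f₄=8.444444, f₅=16.444444, f₆=28.
(h/2)·[f₀ + 2f₁ + 2f₂ + 2f₃ + 2f₄ + 2f₅ + f₆] = 0.333333·(115.555556) = 38.5185.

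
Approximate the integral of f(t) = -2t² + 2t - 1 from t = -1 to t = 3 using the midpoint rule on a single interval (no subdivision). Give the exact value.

-4

M = (b−a)·f(1) = 4·(-1) = -4.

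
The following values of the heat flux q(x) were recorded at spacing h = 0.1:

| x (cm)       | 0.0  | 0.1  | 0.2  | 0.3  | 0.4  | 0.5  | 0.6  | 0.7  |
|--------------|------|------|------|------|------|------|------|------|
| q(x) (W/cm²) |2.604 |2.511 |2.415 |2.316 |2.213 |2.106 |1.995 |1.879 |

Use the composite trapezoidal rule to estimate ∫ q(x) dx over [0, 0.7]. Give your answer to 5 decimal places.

h = 0.1, n = 7.
(h/2)·[y₀ + 2y₁ + 2y₂ + 2y₃ + 2y₄ + 2y₅ + 2y₆ + y₇] = 0.05·(31.595) = 1.57975.

1.57975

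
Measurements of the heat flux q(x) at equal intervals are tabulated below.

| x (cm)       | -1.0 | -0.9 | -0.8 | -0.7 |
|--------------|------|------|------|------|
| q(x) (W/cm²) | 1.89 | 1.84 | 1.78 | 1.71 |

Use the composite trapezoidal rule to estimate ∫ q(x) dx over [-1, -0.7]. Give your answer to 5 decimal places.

0.54200

h = 0.1, n = 3.
(h/2)·[y₀ + 2y₁ + 2y₂ + y₃] = 0.05·(10.84) = 0.54200.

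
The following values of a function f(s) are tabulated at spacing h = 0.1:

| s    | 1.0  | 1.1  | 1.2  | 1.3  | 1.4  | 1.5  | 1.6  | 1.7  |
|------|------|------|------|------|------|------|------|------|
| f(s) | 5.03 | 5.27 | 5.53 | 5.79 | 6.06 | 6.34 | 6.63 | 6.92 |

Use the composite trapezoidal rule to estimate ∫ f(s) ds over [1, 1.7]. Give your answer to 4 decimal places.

4.1595

h = 0.1, n = 7.
(h/2)·[y₀ + 2y₁ + 2y₂ + 2y₃ + 2y₄ + 2y₅ + 2y₆ + y₇] = 0.05·(83.19) = 4.1595.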